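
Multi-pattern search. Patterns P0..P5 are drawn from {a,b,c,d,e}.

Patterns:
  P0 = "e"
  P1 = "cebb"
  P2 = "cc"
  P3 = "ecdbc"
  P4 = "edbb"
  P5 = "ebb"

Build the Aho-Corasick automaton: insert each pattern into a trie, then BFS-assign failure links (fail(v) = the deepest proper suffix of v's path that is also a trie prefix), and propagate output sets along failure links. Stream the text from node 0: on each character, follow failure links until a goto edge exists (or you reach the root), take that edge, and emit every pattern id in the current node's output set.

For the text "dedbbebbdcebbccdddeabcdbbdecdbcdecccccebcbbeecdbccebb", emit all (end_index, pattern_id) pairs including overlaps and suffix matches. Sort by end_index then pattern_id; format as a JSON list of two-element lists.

Construct AC machine:
Trie (insert patterns):
  0='ε' goto c→2 e→1
  1='e' goto b→14 c→7 d→11  [P0 ends]
  2='c' goto c→6 e→3
  3='ce' goto b→4
  4='ceb' goto b→5
  5='cebb' goto ·  [P1 ends]
  6='cc' goto ·  [P2 ends]
  7='ec' goto d→8
  8='ecd' goto b→9
  9='ecdb' goto c→10
  10='ecdbc' goto ·  [P3 ends]
  11='ed' goto b→12
  12='edb' goto b→13
  13='edbb' goto ·  [P4 ends]
  14='eb' goto b→15
  15='ebb' goto ·  [P5 ends]

Failure links (BFS by depth):
  fail(1) 'e': from fail(0)=0 chase 'e': 0 ⇒ 0;  out={0}∪out(0)={0}
  fail(2) 'c': from fail(0)=0 chase 'c': 0 ⇒ 0;  out=∅∪out(0)=∅
  fail(3) 'ce': from fail(2)=0 chase 'e': 0 ⇒ 1;  out=∅∪out(1)={0}
  fail(6) 'cc': from fail(2)=0 chase 'c': 0 ⇒ 2;  out={2}∪out(2)={2}
  fail(7) 'ec': from fail(1)=0 chase 'c': 0 ⇒ 2;  out=∅∪out(2)=∅
  fail(11) 'ed': from fail(1)=0 chase 'd': 0 ⇒ 0;  out=∅∪out(0)=∅
  fail(14) 'eb': from fail(1)=0 chase 'b': 0 ⇒ 0;  out=∅∪out(0)=∅
  fail(4) 'ceb': from fail(3)=1 chase 'b': 1 ⇒ 14;  out=∅∪out(14)=∅
  fail(8) 'ecd': from fail(7)=2 chase 'd': 2→0 ⇒ 0;  out=∅∪out(0)=∅
  fail(12) 'edb': from fail(11)=0 chase 'b': 0 ⇒ 0;  out=∅∪out(0)=∅
  fail(15) 'ebb': from fail(14)=0 chase 'b': 0 ⇒ 0;  out={5}∪out(0)={5}
  fail(5) 'cebb': from fail(4)=14 chase 'b': 14 ⇒ 15;  out={1}∪out(15)={1,5}
  fail(9) 'ecdb': from fail(8)=0 chase 'b': 0 ⇒ 0;  out=∅∪out(0)=∅
  fail(13) 'edbb': from fail(12)=0 chase 'b': 0 ⇒ 0;  out={4}∪out(0)={4}
  fail(10) 'ecdbc': from fail(9)=0 chase 'c': 0 ⇒ 2;  out={3}∪out(2)={3}

Text stream:
pos 0 'd': at 0
pos 1 'e': at 1  → match P0@[1:1]
pos 2 'd': at 11
pos 3 'b': at 12
pos 4 'b': at 13  → match P4@[1:4]
pos 5 'e': at 1 (via fail)  → match P0@[5:5]
pos 6 'b': at 14
pos 7 'b': at 15  → match P5@[5:7]
pos 8 'd': at 0 (via fail)
pos 9 'c': at 2
pos 10 'e': at 3  → match P0@[10:10]
pos 11 'b': at 4
pos 12 'b': at 5  → match P1@[9:12],P5@[10:12]
pos 13 'c': at 2 (via fail)
pos 14 'c': at 6  → match P2@[13:14]
pos 15 'd': at 0 (via fail)
pos 16 'd': at 0
pos 17 'd': at 0
pos 18 'e': at 1  → match P0@[18:18]
pos 19 'a': at 0 (via fail)
pos 20 'b': at 0
pos 21 'c': at 2
pos 22 'd': at 0 (via fail)
pos 23 'b': at 0
pos 24 'b': at 0
pos 25 'd': at 0
pos 26 'e': at 1  → match P0@[26:26]
pos 27 'c': at 7
pos 28 'd': at 8
pos 29 'b': at 9
pos 30 'c': at 10  → match P3@[26:30]
pos 31 'd': at 0 (via fail)
pos 32 'e': at 1  → match P0@[32:32]
pos 33 'c': at 7
pos 34 'c': at 6 (via fail)  → match P2@[33:34]
pos 35 'c': at 6 (via fail)  → match P2@[34:35]
pos 36 'c': at 6 (via fail)  → match P2@[35:36]
pos 37 'c': at 6 (via fail)  → match P2@[36:37]
pos 38 'e': at 3 (via fail)  → match P0@[38:38]
pos 39 'b': at 4
pos 40 'c': at 2 (via fail)
pos 41 'b': at 0 (via fail)
pos 42 'b': at 0
pos 43 'e': at 1  → match P0@[43:43]
pos 44 'e': at 1 (via fail)  → match P0@[44:44]
pos 45 'c': at 7
pos 46 'd': at 8
pos 47 'b': at 9
pos 48 'c': at 10  → match P3@[44:48]
pos 49 'c': at 6 (via fail)  → match P2@[48:49]
pos 50 'e': at 3 (via fail)  → match P0@[50:50]
pos 51 'b': at 4
pos 52 'b': at 5  → match P1@[49:52],P5@[50:52]

Result: [[1,0],[4,4],[5,0],[7,5],[10,0],[12,1],[12,5],[14,2],[18,0],[26,0],[30,3],[32,0],[34,2],[35,2],[36,2],[37,2],[38,0],[43,0],[44,0],[48,3],[49,2],[50,0],[52,1],[52,5]]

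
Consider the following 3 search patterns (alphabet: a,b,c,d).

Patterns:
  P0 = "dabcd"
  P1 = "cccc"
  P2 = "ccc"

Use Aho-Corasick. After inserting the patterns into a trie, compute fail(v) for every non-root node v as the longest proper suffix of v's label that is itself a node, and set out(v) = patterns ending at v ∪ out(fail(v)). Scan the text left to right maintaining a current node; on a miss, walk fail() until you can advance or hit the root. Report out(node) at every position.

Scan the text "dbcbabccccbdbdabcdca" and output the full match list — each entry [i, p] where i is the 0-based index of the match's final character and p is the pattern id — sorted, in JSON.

Build:
Trie nodes:
  n0 'ε': c→6 d→1
  n1 'd': a→2
  n2 'da': b→3
  n3 'dab': c→4
  n4 'dabc': d→5
  n5 'dabcd': ·  ←P0
  n6 'c': c→7
  n7 'cc': c→8
  n8 'ccc': c→9  ←P2
  n9 'cccc': ·  ←P1

BFS fail/out derivation:
  fail(1) 'd': from fail(0)=0 chase 'd': 0 ⇒ 0;  out=∅∪out(0)=∅
  fail(6) 'c': from fail(0)=0 chase 'c': 0 ⇒ 0;  out=∅∪out(0)=∅
  fail(2) 'da': from fail(1)=0 chase 'a': 0 ⇒ 0;  out=∅∪out(0)=∅
  fail(7) 'cc': from fail(6)=0 chase 'c': 0 ⇒ 6;  out=∅∪out(6)=∅
  fail(3) 'dab': from fail(2)=0 chase 'b': 0 ⇒ 0;  out=∅∪out(0)=∅
  fail(8) 'ccc': from fail(7)=6 chase 'c': 6 ⇒ 7;  out={2}∪out(7)={2}
  fail(4) 'dabc': from fail(3)=0 chase 'c': 0 ⇒ 6;  out=∅∪out(6)=∅
  fail(9) 'cccc': from fail(8)=7 chase 'c': 7 ⇒ 8;  out={1}∪out(8)={1,2}
  fail(5) 'dabcd': from fail(4)=6 chase 'd': 6→0 ⇒ 1;  out={0}∪out(1)={0}

Run:
pos 0 'd': at 1
pos 1 'b': at 0 (fail-walked)
pos 2 'c': at 6
pos 3 'b': at 0 (fail-walked)
pos 4 'a': at 0
pos 5 'b': at 0
pos 6 'c': at 6
pos 7 'c': at 7
pos 8 'c': at 8  emit P2@[6:8]
pos 9 'c': at 9  emit P1@[6:9],P2@[7:9]
pos 10 'b': at 0 (fail-walked)
pos 11 'd': at 1
pos 12 'b': at 0 (fail-walked)
pos 13 'd': at 1
pos 14 'a': at 2
pos 15 'b': at 3
pos 16 'c': at 4
pos 17 'd': at 5  emit P0@[13:17]
pos 18 'c': at 6 (fail-walked)
pos 19 'a': at 0 (fail-walked)

All matches (sorted): [[8,2],[9,1],[9,2],[17,0]]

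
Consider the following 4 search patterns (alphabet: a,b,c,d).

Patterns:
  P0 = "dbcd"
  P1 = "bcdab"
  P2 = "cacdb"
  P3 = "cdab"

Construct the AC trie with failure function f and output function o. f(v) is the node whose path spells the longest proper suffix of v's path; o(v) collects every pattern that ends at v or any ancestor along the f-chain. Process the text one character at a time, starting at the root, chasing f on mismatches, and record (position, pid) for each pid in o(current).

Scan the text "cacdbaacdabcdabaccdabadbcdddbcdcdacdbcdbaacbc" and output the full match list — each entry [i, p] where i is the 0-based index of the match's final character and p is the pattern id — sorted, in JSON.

Build automaton:
Trie nodes:
  n0 'ε': b→5 c→10 d→1
  n1 'd': b→2
  n2 'db': c→3
  n3 'dbc': d→4
  n4 'dbcd': ·  ←P0
  n5 'b': c→6
  n6 'bc': d→7
  n7 'bcd': a→8
  n8 'bcda': b→9
  n9 'bcdab': ·  ←P1
  n10 'c': a→11 d→15
  n11 'ca': c→12
  n12 'cac': d→13
  n13 'cacd': b→14
  n14 'cacdb': ·  ←P2
  n15 'cd': a→16
  n16 'cda': b→17
  n17 'cdab': ·  ←P3

BFS fail/out derivation:
  n1('d'): parent n0 fail=0; on 'd' 0 → fail=0;  out ∅∪∅=∅
  n5('b'): parent n0 fail=0; on 'b' 0 → fail=0;  out ∅∪∅=∅
  n10('c'): parent n0 fail=0; on 'c' 0 → fail=0;  out ∅∪∅=∅
  n2('db'): parent n1 fail=0; on 'b' 0 → fail=5;  out ∅∪∅=∅
  n6('bc'): parent n5 fail=0; on 'c' 0 → fail=10;  out ∅∪∅=∅
  n11('ca'): parent n10 fail=0; on 'a' 0 → fail=0;  out ∅∪∅=∅
  n15('cd'): parent n10 fail=0; on 'd' 0 → fail=1;  out ∅∪∅=∅
  n3('dbc'): parent n2 fail=5; on 'c' 5 → fail=6;  out ∅∪∅=∅
  n7('bcd'): parent n6 fail=10; on 'd' 10 → fail=15;  out ∅∪∅=∅
  n12('cac'): parent n11 fail=0; on 'c' 0 → fail=10;  out ∅∪∅=∅
  n16('cda'): parent n15 fail=1; on 'a' 1→0 → fail=0;  out ∅∪∅=∅
  n4('dbcd'): parent n3 fail=6; on 'd' 6 → fail=7;  out {0}∪∅={0}
  n8('bcda'): parent n7 fail=15; on 'a' 15 → fail=16;  out ∅∪∅=∅
  n13('cacd'): parent n12 fail=10; on 'd' 10 → fail=15;  out ∅∪∅=∅
  n17('cdab'): parent n16 fail=0; on 'b' 0 → fail=5;  out {3}∪∅={3}
  n9('bcdab'): parent n8 fail=16; on 'b' 16 → fail=17;  out {1}∪{3}={1,3}
  n14('cacdb'): parent n13 fail=15; on 'b' 15→1 → fail=2;  out {2}∪∅={2}

Run:
i=0 'c': node 0→10
i=1 'a': node 10→11
i=2 'c': node 11→12
i=3 'd': node 12→13
i=4 'b': node 13→14  ** P2@[0:4]
i=5 'a': node 14→0 (fail-walked)
i=6 'a': node 0→0
i=7 'c': node 0→10
i=8 'd': node 10→15
i=9 'a': node 15→16
i=10 'b': node 16→17  ** P3@[7:10]
i=11 'c': node 17→6 (fail-walked)
i=12 'd': node 6→7
i=13 'a': node 7→8
i=14 'b': node 8→9  ** P1@[10:14],P3@[11:14]
i=15 'a': node 9→0 (fail-walked)
i=16 'c': node 0→10
i=17 'c': node 10→10 (fail-walked)
i=18 'd': node 10→15
i=19 'a': node 15→16
i=20 'b': node 16→17  ** P3@[17:20]
i=21 'a': node 17→0 (fail-walked)
i=22 'd': node 0→1
i=23 'b': node 1→2
i=24 'c': node 2→3
i=25 'd': node 3→4  ** P0@[22:25]
i=26 'd': node 4→1 (fail-walked)
i=27 'd': node 1→1 (fail-walked)
i=28 'b': node 1→2
i=29 'c': node 2→3
i=30 'd': node 3→4  ** P0@[27:30]
i=31 'c': node 4→10 (fail-walked)
i=32 'd': node 10→15
i=33 'a': node 15→16
i=34 'c': node 16→10 (fail-walked)
i=35 'd': node 10→15
i=36 'b': node 15→2 (fail-walked)
i=37 'c': node 2→3
i=38 'd': node 3→4  ** P0@[35:38]
i=39 'b': node 4→2 (fail-walked)
i=40 'a': node 2→0 (fail-walked)
i=41 'a': node 0→0
i=42 'c': node 0→10
i=43 'b': node 10→5 (fail-walked)
i=44 'c': node 5→6

Matches: [[4,2],[10,3],[14,1],[14,3],[20,3],[25,0],[30,0],[38,0]]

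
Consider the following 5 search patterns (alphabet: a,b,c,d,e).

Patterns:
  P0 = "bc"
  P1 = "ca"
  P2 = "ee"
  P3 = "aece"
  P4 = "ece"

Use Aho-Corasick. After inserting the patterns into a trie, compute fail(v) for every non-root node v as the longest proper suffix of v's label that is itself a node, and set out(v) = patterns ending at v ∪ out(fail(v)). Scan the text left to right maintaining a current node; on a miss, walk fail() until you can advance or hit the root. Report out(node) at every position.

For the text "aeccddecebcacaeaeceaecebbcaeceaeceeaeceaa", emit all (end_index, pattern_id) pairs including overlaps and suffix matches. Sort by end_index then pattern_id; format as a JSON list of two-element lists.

Build:
Trie nodes:
  0='ε' goto a→7 b→1 c→3 e→5
  1='b' goto c→2
  2='bc' goto ·  [P0 ends]
  3='c' goto a→4
  4='ca' goto ·  [P1 ends]
  5='e' goto c→11 e→6
  6='ee' goto ·  [P2 ends]
  7='a' goto e→8
  8='ae' goto c→9
  9='aec' goto e→10
  10='aece' goto ·  [P3 ends]
  11='ec' goto e→12
  12='ece' goto ·  [P4 ends]

Failure links (BFS by depth):
  n1('b'): parent n0 fail=0; on 'b' 0 → fail=0;  out ∅∪∅=∅
  n3('c'): parent n0 fail=0; on 'c' 0 → fail=0;  out ∅∪∅=∅
  n5('e'): parent n0 fail=0; on 'e' 0 → fail=0;  out ∅∪∅=∅
  n7('a'): parent n0 fail=0; on 'a' 0 → fail=0;  out ∅∪∅=∅
  n2('bc'): parent n1 fail=0; on 'c' 0 → fail=3;  out {0}∪∅={0}
  n4('ca'): parent n3 fail=0; on 'a' 0 → fail=7;  out {1}∪∅={1}
  n6('ee'): parent n5 fail=0; on 'e' 0 → fail=5;  out {2}∪∅={2}
  n8('ae'): parent n7 fail=0; on 'e' 0 → fail=5;  out ∅∪∅=∅
  n11('ec'): parent n5 fail=0; on 'c' 0 → fail=3;  out ∅∪∅=∅
  n9('aec'): parent n8 fail=5; on 'c' 5 → fail=11;  out ∅∪∅=∅
  n12('ece'): parent n11 fail=3; on 'e' 3→0 → fail=5;  out {4}∪∅={4}
  n10('aece'): parent n9 fail=11; on 'e' 11 → fail=12;  out {3}∪{4}={3,4}

Text stream:
i=0 'a': node 0→7
i=1 'e': node 7→8
i=2 'c': node 8→9
i=3 'c': node 9→3 ·f
i=4 'd': node 3→0 ·f
i=5 'd': node 0→0
i=6 'e': node 0→5
i=7 'c': node 5→11
i=8 'e': node 11→12  emit P4@[6:8]
i=9 'b': node 12→1 ·f
i=10 'c': node 1→2  emit P0@[9:10]
i=11 'a': node 2→4 ·f  emit P1@[10:11]
i=12 'c': node 4→3 ·f
i=13 'a': node 3→4  emit P1@[12:13]
i=14 'e': node 4→8 ·f
i=15 'a': node 8→7 ·f
i=16 'e': node 7→8
i=17 'c': node 8→9
i=18 'e': node 9→10  emit P3@[15:18],P4@[16:18]
i=19 'a': node 10→7 ·f
i=20 'e': node 7→8
i=21 'c': node 8→9
i=22 'e': node 9→10  emit P3@[19:22],P4@[20:22]
i=23 'b': node 10→1 ·f
i=24 'b': node 1→1 ·f
i=25 'c': node 1→2  emit P0@[24:25]
i=26 'a': node 2→4 ·f  emit P1@[25:26]
i=27 'e': node 4→8 ·f
i=28 'c': node 8→9
i=29 'e': node 9→10  emit P3@[26:29],P4@[27:29]
i=30 'a': node 10→7 ·f
i=31 'e': node 7→8
i=32 'c': node 8→9
i=33 'e': node 9→10  emit P3@[30:33],P4@[31:33]
i=34 'e': node 10→6 ·f  emit P2@[33:34]
i=35 'a': node 6→7 ·f
i=36 'e': node 7→8
i=37 'c': node 8→9
i=38 'e': node 9→10  emit P3@[35:38],P4@[36:38]
i=39 'a': node 10→7 ·f
i=40 'a': node 7→7 ·f

Result: [[8,4],[10,0],[11,1],[13,1],[18,3],[18,4],[22,3],[22,4],[25,0],[26,1],[29,3],[29,4],[33,3],[33,4],[34,2],[38,3],[38,4]]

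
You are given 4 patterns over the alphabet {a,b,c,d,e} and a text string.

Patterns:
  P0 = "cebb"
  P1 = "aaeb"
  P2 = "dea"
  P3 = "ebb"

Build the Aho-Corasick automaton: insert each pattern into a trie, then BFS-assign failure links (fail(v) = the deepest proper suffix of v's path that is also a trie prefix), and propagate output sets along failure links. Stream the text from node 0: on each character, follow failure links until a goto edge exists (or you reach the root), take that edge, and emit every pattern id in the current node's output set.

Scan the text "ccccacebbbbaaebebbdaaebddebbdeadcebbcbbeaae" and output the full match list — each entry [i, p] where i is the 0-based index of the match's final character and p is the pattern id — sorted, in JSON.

Construct AC machine:
Trie (insert patterns):
  0='ε' goto a→5 c→1 d→9 e→12
  1='c' goto e→2
  2='ce' goto b→3
  3='ceb' goto b→4
  4='cebb' goto ·  ←P0
  5='a' goto a→6
  6='aa' goto e→7
  7='aae' goto b→8
  8='aaeb' goto ·  ←P1
  9='d' goto e→10
  10='de' goto a→11
  11='dea' goto ·  ←P2
  12='e' goto b→13
  13='eb' goto b→14
  14='ebb' goto ·  ←P3

BFS fail/out derivation:
  n1('c'): parent n0 fail=0; on 'c' 0 → fail=0;  out ∅∪∅=∅
  n5('a'): parent n0 fail=0; on 'a' 0 → fail=0;  out ∅∪∅=∅
  n9('d'): parent n0 fail=0; on 'd' 0 → fail=0;  out ∅∪∅=∅
  n12('e'): parent n0 fail=0; on 'e' 0 → fail=0;  out ∅∪∅=∅
  n2('ce'): parent n1 fail=0; on 'e' 0 → fail=12;  out ∅∪∅=∅
  n6('aa'): parent n5 fail=0; on 'a' 0 → fail=5;  out ∅∪∅=∅
  n10('de'): parent n9 fail=0; on 'e' 0 → fail=12;  out ∅∪∅=∅
  n13('eb'): parent n12 fail=0; on 'b' 0 → fail=0;  out ∅∪∅=∅
  n3('ceb'): parent n2 fail=12; on 'b' 12 → fail=13;  out ∅∪∅=∅
  n7('aae'): parent n6 fail=5; on 'e' 5→0 → fail=12;  out ∅∪∅=∅
  n11('dea'): parent n10 fail=12; on 'a' 12→0 → fail=5;  out {2}∪∅={2}
  n14('ebb'): parent n13 fail=0; on 'b' 0 → fail=0;  out {3}∪∅={3}
  n4('cebb'): parent n3 fail=13; on 'b' 13 → fail=14;  out {0}∪{3}={0,3}
  n8('aaeb'): parent n7 fail=12; on 'b' 12 → fail=13;  out {1}∪∅={1}

Run:
i=0 'c': node 0→1
i=1 'c': node 1→1 (via fail)
i=2 'c': node 1→1 (via fail)
i=3 'c': node 1→1 (via fail)
i=4 'a': node 1→5 (via fail)
i=5 'c': node 5→1 (via fail)
i=6 'e': node 1→2
i=7 'b': node 2→3
i=8 'b': node 3→4  → match P0@[5:8],P3@[6:8]
i=9 'b': node 4→0 (via fail)
i=10 'b': node 0→0
i=11 'a': node 0→5
i=12 'a': node 5→6
i=13 'e': node 6→7
i=14 'b': node 7→8  → match P1@[11:14]
i=15 'e': node 8→12 (via fail)
i=16 'b': node 12→13
i=17 'b': node 13→14  → match P3@[15:17]
i=18 'd': node 14→9 (via fail)
i=19 'a': node 9→5 (via fail)
i=20 'a': node 5→6
i=21 'e': node 6→7
i=22 'b': node 7→8  → match P1@[19:22]
i=23 'd': node 8→9 (via fail)
i=24 'd': node 9→9 (via fail)
i=25 'e': node 9→10
i=26 'b': node 10→13 (via fail)
i=27 'b': node 13→14  → match P3@[25:27]
i=28 'd': node 14→9 (via fail)
i=29 'e': node 9→10
i=30 'a': node 10→11  → match P2@[28:30]
i=31 'd': node 11→9 (via fail)
i=32 'c': node 9→1 (via fail)
i=33 'e': node 1→2
i=34 'b': node 2→3
i=35 'b': node 3→4  → match P0@[32:35],P3@[33:35]
i=36 'c': node 4→1 (via fail)
i=37 'b': node 1→0 (via fail)
i=38 'b': node 0→0
i=39 'e': node 0→12
i=40 'a': node 12→5 (via fail)
i=41 'a': node 5→6
i=42 'e': node 6→7

Result: [[8,0],[8,3],[14,1],[17,3],[22,1],[27,3],[30,2],[35,0],[35,3]]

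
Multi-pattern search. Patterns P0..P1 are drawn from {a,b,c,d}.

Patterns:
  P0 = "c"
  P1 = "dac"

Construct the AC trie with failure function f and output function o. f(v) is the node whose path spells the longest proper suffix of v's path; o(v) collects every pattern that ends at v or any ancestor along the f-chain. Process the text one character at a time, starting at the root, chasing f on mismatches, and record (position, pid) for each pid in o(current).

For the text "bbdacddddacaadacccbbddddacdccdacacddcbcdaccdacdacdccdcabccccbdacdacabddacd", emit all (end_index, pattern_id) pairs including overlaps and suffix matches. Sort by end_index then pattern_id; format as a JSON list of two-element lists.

Build:
Trie nodes:
  0='ε' goto c→1 d→2
  1='c' goto ·  ←P0
  2='d' goto a→3
  3='da' goto c→4
  4='dac' goto ·  ←P1

BFS fail/out derivation:
  fail(1) 'c': from fail(0)=0 chase 'c': 0 ⇒ 0;  out={0}∪out(0)={0}
  fail(2) 'd': from fail(0)=0 chase 'd': 0 ⇒ 0;  out=∅∪out(0)=∅
  fail(3) 'da': from fail(2)=0 chase 'a': 0 ⇒ 0;  out=∅∪out(0)=∅
  fail(4) 'dac': from fail(3)=0 chase 'c': 0 ⇒ 1;  out={1}∪out(1)={0,1}

Text stream:
[0] read 'b'  n0⇒n0
[1] read 'b'  n0⇒n0
[2] read 'd'  n0⇒n2
[3] read 'a'  n2⇒n3
[4] read 'c'  n3⇒n4  → match P0@[4:4],P1@[2:4]
[5] read 'd'  n4⇒n2 (via fail)
[6] read 'd'  n2⇒n2 (via fail)
[7] read 'd'  n2⇒n2 (via fail)
[8] read 'd'  n2⇒n2 (via fail)
[9] read 'a'  n2⇒n3
[10] read 'c'  n3⇒n4  → match P0@[10:10],P1@[8:10]
[11] read 'a'  n4⇒n0 (via fail)
[12] read 'a'  n0⇒n0
[13] read 'd'  n0⇒n2
[14] read 'a'  n2⇒n3
[15] read 'c'  n3⇒n4  → match P0@[15:15],P1@[13:15]
[16] read 'c'  n4⇒n1 (via fail)  → match P0@[16:16]
[17] read 'c'  n1⇒n1 (via fail)  → match P0@[17:17]
[18] read 'b'  n1⇒n0 (via fail)
[19] read 'b'  n0⇒n0
[20] read 'd'  n0⇒n2
[21] read 'd'  n2⇒n2 (via fail)
[22] read 'd'  n2⇒n2 (via fail)
[23] read 'd'  n2⇒n2 (via fail)
[24] read 'a'  n2⇒n3
[25] read 'c'  n3⇒n4  → match P0@[25:25],P1@[23:25]
[26] read 'd'  n4⇒n2 (via fail)
[27] read 'c'  n2⇒n1 (via fail)  → match P0@[27:27]
[28] read 'c'  n1⇒n1 (via fail)  → match P0@[28:28]
[29] read 'd'  n1⇒n2 (via fail)
[30] read 'a'  n2⇒n3
[31] read 'c'  n3⇒n4  → match P0@[31:31],P1@[29:31]
[32] read 'a'  n4⇒n0 (via fail)
[33] read 'c'  n0⇒n1  → match P0@[33:33]
[34] read 'd'  n1⇒n2 (via fail)
[35] read 'd'  n2⇒n2 (via fail)
[36] read 'c'  n2⇒n1 (via fail)  → match P0@[36:36]
[37] read 'b'  n1⇒n0 (via fail)
[38] read 'c'  n0⇒n1  → match P0@[38:38]
[39] read 'd'  n1⇒n2 (via fail)
[40] read 'a'  n2⇒n3
[41] read 'c'  n3⇒n4  → match P0@[41:41],P1@[39:41]
[42] read 'c'  n4⇒n1 (via fail)  → match P0@[42:42]
[43] read 'd'  n1⇒n2 (via fail)
[44] read 'a'  n2⇒n3
[45] read 'c'  n3⇒n4  → match P0@[45:45],P1@[43:45]
[46] read 'd'  n4⇒n2 (via fail)
[47] read 'a'  n2⇒n3
[48] read 'c'  n3⇒n4  → match P0@[48:48],P1@[46:48]
[49] read 'd'  n4⇒n2 (via fail)
[50] read 'c'  n2⇒n1 (via fail)  → match P0@[50:50]
[51] read 'c'  n1⇒n1 (via fail)  → match P0@[51:51]
[52] read 'd'  n1⇒n2 (via fail)
[53] read 'c'  n2⇒n1 (via fail)  → match P0@[53:53]
[54] read 'a'  n1⇒n0 (via fail)
[55] read 'b'  n0⇒n0
[56] read 'c'  n0⇒n1  → match P0@[56:56]
[57] read 'c'  n1⇒n1 (via fail)  → match P0@[57:57]
[58] read 'c'  n1⇒n1 (via fail)  → match P0@[58:58]
[59] read 'c'  n1⇒n1 (via fail)  → match P0@[59:59]
[60] read 'b'  n1⇒n0 (via fail)
[61] read 'd'  n0⇒n2
[62] read 'a'  n2⇒n3
[63] read 'c'  n3⇒n4  → match P0@[63:63],P1@[61:63]
[64] read 'd'  n4⇒n2 (via fail)
[65] read 'a'  n2⇒n3
[66] read 'c'  n3⇒n4  → match P0@[66:66],P1@[64:66]
[67] read 'a'  n4⇒n0 (via fail)
[68] read 'b'  n0⇒n0
[69] read 'd'  n0⇒n2
[70] read 'd'  n2⇒n2 (via fail)
[71] read 'a'  n2⇒n3
[72] read 'c'  n3⇒n4  → match P0@[72:72],P1@[70:72]
[73] read 'd'  n4⇒n2 (via fail)

All matches (sorted): [[4,0],[4,1],[10,0],[10,1],[15,0],[15,1],[16,0],[17,0],[25,0],[25,1],[27,0],[28,0],[31,0],[31,1],[33,0],[36,0],[38,0],[41,0],[41,1],[42,0],[45,0],[45,1],[48,0],[48,1],[50,0],[51,0],[53,0],[56,0],[57,0],[58,0],[59,0],[63,0],[63,1],[66,0],[66,1],[72,0],[72,1]]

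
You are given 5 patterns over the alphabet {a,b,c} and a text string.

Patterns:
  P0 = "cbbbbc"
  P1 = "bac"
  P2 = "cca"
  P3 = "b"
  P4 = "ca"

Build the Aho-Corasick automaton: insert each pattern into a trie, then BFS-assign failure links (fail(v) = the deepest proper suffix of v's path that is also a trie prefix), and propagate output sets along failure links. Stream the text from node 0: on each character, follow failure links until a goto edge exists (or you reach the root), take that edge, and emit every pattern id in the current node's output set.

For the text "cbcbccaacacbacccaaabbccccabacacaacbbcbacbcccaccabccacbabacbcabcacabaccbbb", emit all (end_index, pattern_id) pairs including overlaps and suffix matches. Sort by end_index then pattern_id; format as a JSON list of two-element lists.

Construct AC machine:
Trie nodes:
  0='ε' goto b→7 c→1
  1='c' goto a→12 b→2 c→10
  2='cb' goto b→3
  3='cbb' goto b→4
  4='cbbb' goto b→5
  5='cbbbb' goto c→6
  6='cbbbbc' goto ·  [P0 ends]
  7='b' goto a→8  [P3 ends]
  8='ba' goto c→9
  9='bac' goto ·  [P1 ends]
  10='cc' goto a→11
  11='cca' goto ·  [P2 ends]
  12='ca' goto ·  [P4 ends]

Failure links (BFS by depth):
  n1('c'): parent n0 fail=0; on 'c' 0 → fail=0;  out ∅∪∅=∅
  n7('b'): parent n0 fail=0; on 'b' 0 → fail=0;  out {3}∪∅={3}
  n2('cb'): parent n1 fail=0; on 'b' 0 → fail=7;  out ∅∪{3}={3}
  n8('ba'): parent n7 fail=0; on 'a' 0 → fail=0;  out ∅∪∅=∅
  n10('cc'): parent n1 fail=0; on 'c' 0 → fail=1;  out ∅∪∅=∅
  n12('ca'): parent n1 fail=0; on 'a' 0 → fail=0;  out {4}∪∅={4}
  n3('cbb'): parent n2 fail=7; on 'b' 7→0 → fail=7;  out ∅∪{3}={3}
  n9('bac'): parent n8 fail=0; on 'c' 0 → fail=1;  out {1}∪∅={1}
  n11('cca'): parent n10 fail=1; on 'a' 1 → fail=12;  out {2}∪{4}={2,4}
  n4('cbbb'): parent n3 fail=7; on 'b' 7→0 → fail=7;  out ∅∪{3}={3}
  n5('cbbbb'): parent n4 fail=7; on 'b' 7→0 → fail=7;  out ∅∪{3}={3}
  n6('cbbbbc'): parent n5 fail=7; on 'c' 7→0 → fail=1;  out {0}∪∅={0}

Text stream:
i=0 'c': node 0→1
i=1 'b': node 1→2  emit P3@[1:1]
i=2 'c': node 2→1 (via fail)
i=3 'b': node 1→2  emit P3@[3:3]
i=4 'c': node 2→1 (via fail)
i=5 'c': node 1→10
i=6 'a': node 10→11  emit P2@[4:6],P4@[5:6]
i=7 'a': node 11→0 (via fail)
i=8 'c': node 0→1
i=9 'a': node 1→12  emit P4@[8:9]
i=10 'c': node 12→1 (via fail)
i=11 'b': node 1→2  emit P3@[11:11]
i=12 'a': node 2→8 (via fail)
i=13 'c': node 8→9  emit P1@[11:13]
i=14 'c': node 9→10 (via fail)
i=15 'c': node 10→10 (via fail)
i=16 'a': node 10→11  emit P2@[14:16],P4@[15:16]
i=17 'a': node 11→0 (via fail)
i=18 'a': node 0→0
i=19 'b': node 0→7  emit P3@[19:19]
i=20 'b': node 7→7 (via fail)  emit P3@[20:20]
i=21 'c': node 7→1 (via fail)
i=22 'c': node 1→10
i=23 'c': node 10→10 (via fail)
i=24 'c': node 10→10 (via fail)
i=25 'a': node 10→11  emit P2@[23:25],P4@[24:25]
i=26 'b': node 11→7 (via fail)  emit P3@[26:26]
i=27 'a': node 7→8
i=28 'c': node 8→9  emit P1@[26:28]
i=29 'a': node 9→12 (via fail)  emit P4@[28:29]
i=30 'c': node 12→1 (via fail)
i=31 'a': node 1→12  emit P4@[30:31]
i=32 'a': node 12→0 (via fail)
i=33 'c': node 0→1
i=34 'b': node 1→2  emit P3@[34:34]
i=35 'b': node 2→3  emit P3@[35:35]
i=36 'c': node 3→1 (via fail)
i=37 'b': node 1→2  emit P3@[37:37]
i=38 'a': node 2→8 (via fail)
i=39 'c': node 8→9  emit P1@[37:39]
i=40 'b': node 9→2 (via fail)  emit P3@[40:40]
i=41 'c': node 2→1 (via fail)
i=42 'c': node 1→10
i=43 'c': node 10→10 (via fail)
i=44 'a': node 10→11  emit P2@[42:44],P4@[43:44]
i=45 'c': node 11→1 (via fail)
i=46 'c': node 1→10
i=47 'a': node 10→11  emit P2@[45:47],P4@[46:47]
i=48 'b': node 11→7 (via fail)  emit P3@[48:48]
i=49 'c': node 7→1 (via fail)
i=50 'c': node 1→10
i=51 'a': node 10→11  emit P2@[49:51],P4@[50:51]
i=52 'c': node 11→1 (via fail)
i=53 'b': node 1→2  emit P3@[53:53]
i=54 'a': node 2→8 (via fail)
i=55 'b': node 8→7 (via fail)  emit P3@[55:55]
i=56 'a': node 7→8
i=57 'c': node 8→9  emit P1@[55:57]
i=58 'b': node 9→2 (via fail)  emit P3@[58:58]
i=59 'c': node 2→1 (via fail)
i=60 'a': node 1→12  emit P4@[59:60]
i=61 'b': node 12→7 (via fail)  emit P3@[61:61]
i=62 'c': node 7→1 (via fail)
i=63 'a': node 1→12  emit P4@[62:63]
i=64 'c': node 12→1 (via fail)
i=65 'a': node 1→12  emit P4@[64:65]
i=66 'b': node 12→7 (via fail)  emit P3@[66:66]
i=67 'a': node 7→8
i=68 'c': node 8→9  emit P1@[66:68]
i=69 'c': node 9→10 (via fail)
i=70 'b': node 10→2 (via fail)  emit P3@[70:70]
i=71 'b': node 2→3  emit P3@[71:71]
i=72 'b': node 3→4  emit P3@[72:72]

All matches (sorted): [[1,3],[3,3],[6,2],[6,4],[9,4],[11,3],[13,1],[16,2],[16,4],[19,3],[20,3],[25,2],[25,4],[26,3],[28,1],[29,4],[31,4],[34,3],[35,3],[37,3],[39,1],[40,3],[44,2],[44,4],[47,2],[47,4],[48,3],[51,2],[51,4],[53,3],[55,3],[57,1],[58,3],[60,4],[61,3],[63,4],[65,4],[66,3],[68,1],[70,3],[71,3],[72,3]]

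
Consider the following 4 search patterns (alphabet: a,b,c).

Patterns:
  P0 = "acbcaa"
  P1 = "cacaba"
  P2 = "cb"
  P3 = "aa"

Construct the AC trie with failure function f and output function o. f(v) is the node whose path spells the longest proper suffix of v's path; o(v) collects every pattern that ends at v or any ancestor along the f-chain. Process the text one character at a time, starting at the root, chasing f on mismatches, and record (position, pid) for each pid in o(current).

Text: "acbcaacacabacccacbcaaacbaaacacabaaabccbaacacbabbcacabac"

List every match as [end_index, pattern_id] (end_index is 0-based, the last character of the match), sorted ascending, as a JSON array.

Build automaton:
Trie (insert patterns):
  0='ε' goto a→1 c→7
  1='a' goto a→14 c→2
  2='ac' goto b→3
  3='acb' goto c→4
  4='acbc' goto a→5
  5='acbca' goto a→6
  6='acbcaa' goto ·  ←P0
  7='c' goto a→8 b→13
  8='ca' goto c→9
  9='cac' goto a→10
  10='caca' goto b→11
  11='cacab' goto a→12
  12='cacaba' goto ·  ←P1
  13='cb' goto ·  ←P2
  14='aa' goto ·  ←P3

BFS fail/out derivation:
  fail(1) 'a': from fail(0)=0 chase 'a': 0 ⇒ 0;  out=∅∪out(0)=∅
  fail(7) 'c': from fail(0)=0 chase 'c': 0 ⇒ 0;  out=∅∪out(0)=∅
  fail(2) 'ac': from fail(1)=0 chase 'c': 0 ⇒ 7;  out=∅∪out(7)=∅
  fail(8) 'ca': from fail(7)=0 chase 'a': 0 ⇒ 1;  out=∅∪out(1)=∅
  fail(13) 'cb': from fail(7)=0 chase 'b': 0 ⇒ 0;  out={2}∪out(0)={2}
  fail(14) 'aa': from fail(1)=0 chase 'a': 0 ⇒ 1;  out={3}∪out(1)={3}
  fail(3) 'acb': from fail(2)=7 chase 'b': 7 ⇒ 13;  out=∅∪out(13)={2}
  fail(9) 'cac': from fail(8)=1 chase 'c': 1 ⇒ 2;  out=∅∪out(2)=∅
  fail(4) 'acbc': from fail(3)=13 chase 'c': 13→0 ⇒ 7;  out=∅∪out(7)=∅
  fail(10) 'caca': from fail(9)=2 chase 'a': 2→7 ⇒ 8;  out=∅∪out(8)=∅
  fail(5) 'acbca': from fail(4)=7 chase 'a': 7 ⇒ 8;  out=∅∪out(8)=∅
  fail(11) 'cacab': from fail(10)=8 chase 'b': 8→1→0 ⇒ 0;  out=∅∪out(0)=∅
  fail(6) 'acbcaa': from fail(5)=8 chase 'a': 8→1 ⇒ 14;  out={0}∪out(14)={0,3}
  fail(12) 'cacaba': from fail(11)=0 chase 'a': 0 ⇒ 1;  out={1}∪out(1)={1}

Text stream:
[0] read 'a'  n0⇒n1
[1] read 'c'  n1⇒n2
[2] read 'b'  n2⇒n3  emit P2@[1:2]
[3] read 'c'  n3⇒n4
[4] read 'a'  n4⇒n5
[5] read 'a'  n5⇒n6  emit P0@[0:5],P3@[4:5]
[6] read 'c'  n6⇒n2 (via fail)
[7] read 'a'  n2⇒n8 (via fail)
[8] read 'c'  n8⇒n9
[9] read 'a'  n9⇒n10
[10] read 'b'  n10⇒n11
[11] read 'a'  n11⇒n12  emit P1@[6:11]
[12] read 'c'  n12⇒n2 (via fail)
[13] read 'c'  n2⇒n7 (via fail)
[14] read 'c'  n7⇒n7 (via fail)
[15] read 'a'  n7⇒n8
[16] read 'c'  n8⇒n9
[17] read 'b'  n9⇒n3 (via fail)  emit P2@[16:17]
[18] read 'c'  n3⇒n4
[19] read 'a'  n4⇒n5
[20] read 'a'  n5⇒n6  emit P0@[15:20],P3@[19:20]
[21] read 'a'  n6⇒n14 (via fail)  emit P3@[20:21]
[22] read 'c'  n14⇒n2 (via fail)
[23] read 'b'  n2⇒n3  emit P2@[22:23]
[24] read 'a'  n3⇒n1 (via fail)
[25] read 'a'  n1⇒n14  emit P3@[24:25]
[26] read 'a'  n14⇒n14 (via fail)  emit P3@[25:26]
[27] read 'c'  n14⇒n2 (via fail)
[28] read 'a'  n2⇒n8 (via fail)
[29] read 'c'  n8⇒n9
[30] read 'a'  n9⇒n10
[31] read 'b'  n10⇒n11
[32] read 'a'  n11⇒n12  emit P1@[27:32]
[33] read 'a'  n12⇒n14 (via fail)  emit P3@[32:33]
[34] read 'a'  n14⇒n14 (via fail)  emit P3@[33:34]
[35] read 'b'  n14⇒n0 (via fail)
[36] read 'c'  n0⇒n7
[37] read 'c'  n7⇒n7 (via fail)
[38] read 'b'  n7⇒n13  emit P2@[37:38]
[39] read 'a'  n13⇒n1 (via fail)
[40] read 'a'  n1⇒n14  emit P3@[39:40]
[41] read 'c'  n14⇒n2 (via fail)
[42] read 'a'  n2⇒n8 (via fail)
[43] read 'c'  n8⇒n9
[44] read 'b'  n9⇒n3 (via fail)  emit P2@[43:44]
[45] read 'a'  n3⇒n1 (via fail)
[46] read 'b'  n1⇒n0 (via fail)
[47] read 'b'  n0⇒n0
[48] read 'c'  n0⇒n7
[49] read 'a'  n7⇒n8
[50] read 'c'  n8⇒n9
[51] read 'a'  n9⇒n10
[52] read 'b'  n10⇒n11
[53] read 'a'  n11⇒n12  emit P1@[48:53]
[54] read 'c'  n12⇒n2 (via fail)

Matches: [[2,2],[5,0],[5,3],[11,1],[17,2],[20,0],[20,3],[21,3],[23,2],[25,3],[26,3],[32,1],[33,3],[34,3],[38,2],[40,3],[44,2],[53,1]]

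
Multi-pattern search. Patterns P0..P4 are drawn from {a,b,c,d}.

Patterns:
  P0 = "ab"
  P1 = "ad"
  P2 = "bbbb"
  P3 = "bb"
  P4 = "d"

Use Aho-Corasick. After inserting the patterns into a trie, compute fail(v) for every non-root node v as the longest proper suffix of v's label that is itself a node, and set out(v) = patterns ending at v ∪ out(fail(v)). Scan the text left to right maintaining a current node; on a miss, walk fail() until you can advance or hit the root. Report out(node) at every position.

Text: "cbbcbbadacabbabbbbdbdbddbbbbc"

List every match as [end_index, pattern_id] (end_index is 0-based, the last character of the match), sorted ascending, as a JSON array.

Construct AC machine:
Trie nodes:
  n0 'ε': a→1 b→4 d→8
  n1 'a': b→2 d→3
  n2 'ab': ·  [P0 ends]
  n3 'ad': ·  [P1 ends]
  n4 'b': b→5
  n5 'bb': b→6  [P3 ends]
  n6 'bbb': b→7
  n7 'bbbb': ·  [P2 ends]
  n8 'd': ·  [P4 ends]

Failure links (BFS by depth):
  n1('a'): parent n0 fail=0; on 'a' 0 → fail=0;  out ∅∪∅=∅
  n4('b'): parent n0 fail=0; on 'b' 0 → fail=0;  out ∅∪∅=∅
  n8('d'): parent n0 fail=0; on 'd' 0 → fail=0;  out {4}∪∅={4}
  n2('ab'): parent n1 fail=0; on 'b' 0 → fail=4;  out {0}∪∅={0}
  n3('ad'): parent n1 fail=0; on 'd' 0 → fail=8;  out {1}∪{4}={1,4}
  n5('bb'): parent n4 fail=0; on 'b' 0 → fail=4;  out {3}∪∅={3}
  n6('bbb'): parent n5 fail=4; on 'b' 4 → fail=5;  out ∅∪{3}={3}
  n7('bbbb'): parent n6 fail=5; on 'b' 5 → fail=6;  out {2}∪{3}={2,3}

Text stream:
[0] read 'c'  n0⇒n0
[1] read 'b'  n0⇒n4
[2] read 'b'  n4⇒n5  emit P3@[1:2]
[3] read 'c'  n5⇒n0 (fail-walked)
[4] read 'b'  n0⇒n4
[5] read 'b'  n4⇒n5  emit P3@[4:5]
[6] read 'a'  n5⇒n1 (fail-walked)
[7] read 'd'  n1⇒n3  emit P1@[6:7],P4@[7:7]
[8] read 'a'  n3⇒n1 (fail-walked)
[9] read 'c'  n1⇒n0 (fail-walked)
[10] read 'a'  n0⇒n1
[11] read 'b'  n1⇒n2  emit P0@[10:11]
[12] read 'b'  n2⇒n5 (fail-walked)  emit P3@[11:12]
[13] read 'a'  n5⇒n1 (fail-walked)
[14] read 'b'  n1⇒n2  emit P0@[13:14]
[15] read 'b'  n2⇒n5 (fail-walked)  emit P3@[14:15]
[16] read 'b'  n5⇒n6  emit P3@[15:16]
[17] read 'b'  n6⇒n7  emit P2@[14:17],P3@[16:17]
[18] read 'd'  n7⇒n8 (fail-walked)  emit P4@[18:18]
[19] read 'b'  n8⇒n4 (fail-walked)
[20] read 'd'  n4⇒n8 (fail-walked)  emit P4@[20:20]
[21] read 'b'  n8⇒n4 (fail-walked)
[22] read 'd'  n4⇒n8 (fail-walked)  emit P4@[22:22]
[23] read 'd'  n8⇒n8 (fail-walked)  emit P4@[23:23]
[24] read 'b'  n8⇒n4 (fail-walked)
[25] read 'b'  n4⇒n5  emit P3@[24:25]
[26] read 'b'  n5⇒n6  emit P3@[25:26]
[27] read 'b'  n6⇒n7  emit P2@[24:27],P3@[26:27]
[28] read 'c'  n7⇒n0 (fail-walked)

All matches (sorted): [[2,3],[5,3],[7,1],[7,4],[11,0],[12,3],[14,0],[15,3],[16,3],[17,2],[17,3],[18,4],[20,4],[22,4],[23,4],[25,3],[26,3],[27,2],[27,3]]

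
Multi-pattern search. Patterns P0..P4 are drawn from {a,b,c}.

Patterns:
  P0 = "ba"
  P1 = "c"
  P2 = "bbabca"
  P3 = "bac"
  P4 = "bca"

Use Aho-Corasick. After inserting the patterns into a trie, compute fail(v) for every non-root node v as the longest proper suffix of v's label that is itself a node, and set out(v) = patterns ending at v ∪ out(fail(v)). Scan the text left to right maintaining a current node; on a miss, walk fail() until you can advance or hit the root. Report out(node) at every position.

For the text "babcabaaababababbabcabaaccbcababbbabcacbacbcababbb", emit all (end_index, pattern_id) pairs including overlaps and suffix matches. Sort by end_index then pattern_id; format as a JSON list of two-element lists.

Build automaton:
Trie (insert patterns):
  0='ε' goto b→1 c→3
  1='b' goto a→2 b→4 c→10
  2='ba' goto c→9  [P0 ends]
  3='c' goto ·  [P1 ends]
  4='bb' goto a→5
  5='bba' goto b→6
  6='bbab' goto c→7
  7='bbabc' goto a→8
  8='bbabca' goto ·  [P2 ends]
  9='bac' goto ·  [P3 ends]
  10='bc' goto a→11
  11='bca' goto ·  [P4 ends]

BFS fail/out derivation:
  fail(1) 'b': from fail(0)=0 chase 'b': 0 ⇒ 0;  out=∅∪out(0)=∅
  fail(3) 'c': from fail(0)=0 chase 'c': 0 ⇒ 0;  out={1}∪out(0)={1}
  fail(2) 'ba': from fail(1)=0 chase 'a': 0 ⇒ 0;  out={0}∪out(0)={0}
  fail(4) 'bb': from fail(1)=0 chase 'b': 0 ⇒ 1;  out=∅∪out(1)=∅
  fail(10) 'bc': from fail(1)=0 chase 'c': 0 ⇒ 3;  out=∅∪out(3)={1}
  fail(5) 'bba': from fail(4)=1 chase 'a': 1 ⇒ 2;  out=∅∪out(2)={0}
  fail(9) 'bac': from fail(2)=0 chase 'c': 0 ⇒ 3;  out={3}∪out(3)={1,3}
  fail(11) 'bca': from fail(10)=3 chase 'a': 3→0 ⇒ 0;  out={4}∪out(0)={4}
  fail(6) 'bbab': from fail(5)=2 chase 'b': 2→0 ⇒ 1;  out=∅∪out(1)=∅
  fail(7) 'bbabc': from fail(6)=1 chase 'c': 1 ⇒ 10;  out=∅∪out(10)={1}
  fail(8) 'bbabca': from fail(7)=10 chase 'a': 10 ⇒ 11;  out={2}∪out(11)={2,4}

Text stream:
i=0 'b': node 0→1
i=1 'a': node 1→2  → match P0@[0:1]
i=2 'b': node 2→1 (fail-walked)
i=3 'c': node 1→10  → match P1@[3:3]
i=4 'a': node 10→11  → match P4@[2:4]
i=5 'b': node 11→1 (fail-walked)
i=6 'a': node 1→2  → match P0@[5:6]
i=7 'a': node 2→0 (fail-walked)
i=8 'a': node 0→0
i=9 'b': node 0→1
i=10 'a': node 1→2  → match P0@[9:10]
i=11 'b': node 2→1 (fail-walked)
i=12 'a': node 1→2  → match P0@[11:12]
i=13 'b': node 2→1 (fail-walked)
i=14 'a': node 1→2  → match P0@[13:14]
i=15 'b': node 2→1 (fail-walked)
i=16 'b': node 1→4
i=17 'a': node 4→5  → match P0@[16:17]
i=18 'b': node 5→6
i=19 'c': node 6→7  → match P1@[19:19]
i=20 'a': node 7→8  → match P2@[15:20],P4@[18:20]
i=21 'b': node 8→1 (fail-walked)
i=22 'a': node 1→2  → match P0@[21:22]
i=23 'a': node 2→0 (fail-walked)
i=24 'c': node 0→3  → match P1@[24:24]
i=25 'c': node 3→3 (fail-walked)  → match P1@[25:25]
i=26 'b': node 3→1 (fail-walked)
i=27 'c': node 1→10  → match P1@[27:27]
i=28 'a': node 10→11  → match P4@[26:28]
i=29 'b': node 11→1 (fail-walked)
i=30 'a': node 1→2  → match P0@[29:30]
i=31 'b': node 2→1 (fail-walked)
i=32 'b': node 1→4
i=33 'b': node 4→4 (fail-walked)
i=34 'a': node 4→5  → match P0@[33:34]
i=35 'b': node 5→6
i=36 'c': node 6→7  → match P1@[36:36]
i=37 'a': node 7→8  → match P2@[32:37],P4@[35:37]
i=38 'c': node 8→3 (fail-walked)  → match P1@[38:38]
i=39 'b': node 3→1 (fail-walked)
i=40 'a': node 1→2  → match P0@[39:40]
i=41 'c': node 2→9  → match P1@[41:41],P3@[39:41]
i=42 'b': node 9→1 (fail-walked)
i=43 'c': node 1→10  → match P1@[43:43]
i=44 'a': node 10→11  → match P4@[42:44]
i=45 'b': node 11→1 (fail-walked)
i=46 'a': node 1→2  → match P0@[45:46]
i=47 'b': node 2→1 (fail-walked)
i=48 'b': node 1→4
i=49 'b': node 4→4 (fail-walked)

Matches: [[1,0],[3,1],[4,4],[6,0],[10,0],[12,0],[14,0],[17,0],[19,1],[20,2],[20,4],[22,0],[24,1],[25,1],[27,1],[28,4],[30,0],[34,0],[36,1],[37,2],[37,4],[38,1],[40,0],[41,1],[41,3],[43,1],[44,4],[46,0]]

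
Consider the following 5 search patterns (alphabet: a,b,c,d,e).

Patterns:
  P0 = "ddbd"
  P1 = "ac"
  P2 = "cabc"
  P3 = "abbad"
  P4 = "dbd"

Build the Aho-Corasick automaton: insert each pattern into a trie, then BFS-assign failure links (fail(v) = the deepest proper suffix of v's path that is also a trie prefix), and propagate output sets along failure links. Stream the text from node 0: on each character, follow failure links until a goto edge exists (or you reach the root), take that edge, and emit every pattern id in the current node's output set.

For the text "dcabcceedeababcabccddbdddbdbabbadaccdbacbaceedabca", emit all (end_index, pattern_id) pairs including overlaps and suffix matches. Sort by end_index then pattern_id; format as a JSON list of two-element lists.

Build automaton:
Trie (insert patterns):
  0='ε' goto a→5 c→7 d→1
  1='d' goto b→15 d→2
  2='dd' goto b→3
  3='ddb' goto d→4
  4='ddbd' goto ·  [P0 ends]
  5='a' goto b→11 c→6
  6='ac' goto ·  [P1 ends]
  7='c' goto a→8
  8='ca' goto b→9
  9='cab' goto c→10
  10='cabc' goto ·  [P2 ends]
  11='ab' goto b→12
  12='abb' goto a→13
  13='abba' goto d→14
  14='abbad' goto ·  [P3 ends]
  15='db' goto d→16
  16='dbd' goto ·  [P4 ends]

Failure links (BFS by depth):
  n1('d'): parent n0 fail=0; on 'd' 0 → fail=0;  out ∅∪∅=∅
  n5('a'): parent n0 fail=0; on 'a' 0 → fail=0;  out ∅∪∅=∅
  n7('c'): parent n0 fail=0; on 'c' 0 → fail=0;  out ∅∪∅=∅
  n2('dd'): parent n1 fail=0; on 'd' 0 → fail=1;  out ∅∪∅=∅
  n6('ac'): parent n5 fail=0; on 'c' 0 → fail=7;  out {1}∪∅={1}
  n8('ca'): parent n7 fail=0; on 'a' 0 → fail=5;  out ∅∪∅=∅
  n11('ab'): parent n5 fail=0; on 'b' 0 → fail=0;  out ∅∪∅=∅
  n15('db'): parent n1 fail=0; on 'b' 0 → fail=0;  out ∅∪∅=∅
  n3('ddb'): parent n2 fail=1; on 'b' 1 → fail=15;  out ∅∪∅=∅
  n9('cab'): parent n8 fail=5; on 'b' 5 → fail=11;  out ∅∪∅=∅
  n12('abb'): parent n11 fail=0; on 'b' 0 → fail=0;  out ∅∪∅=∅
  n16('dbd'): parent n15 fail=0; on 'd' 0 → fail=1;  out {4}∪∅={4}
  n4('ddbd'): parent n3 fail=15; on 'd' 15 → fail=16;  out {0}∪{4}={0,4}
  n10('cabc'): parent n9 fail=11; on 'c' 11→0 → fail=7;  out {2}∪∅={2}
  n13('abba'): parent n12 fail=0; on 'a' 0 → fail=5;  out ∅∪∅=∅
  n14('abbad'): parent n13 fail=5; on 'd' 5→0 → fail=1;  out {3}∪∅={3}

Text stream:
[0] read 'd'  n0⇒n1
[1] read 'c'  n1⇒n7 (via fail)
[2] read 'a'  n7⇒n8
[3] read 'b'  n8⇒n9
[4] read 'c'  n9⇒n10  → match P2@[1:4]
[5] read 'c'  n10⇒n7 (via fail)
[6] read 'e'  n7⇒n0 (via fail)
[7] read 'e'  n0⇒n0
[8] read 'd'  n0⇒n1
[9] read 'e'  n1⇒n0 (via fail)
[10] read 'a'  n0⇒n5
[11] read 'b'  n5⇒n11
[12] read 'a'  n11⇒n5 (via fail)
[13] read 'b'  n5⇒n11
[14] read 'c'  n11⇒n7 (via fail)
[15] read 'a'  n7⇒n8
[16] read 'b'  n8⇒n9
[17] read 'c'  n9⇒n10  → match P2@[14:17]
[18] read 'c'  n10⇒n7 (via fail)
[19] read 'd'  n7⇒n1 (via fail)
[20] read 'd'  n1⇒n2
[21] read 'b'  n2⇒n3
[22] read 'd'  n3⇒n4  → match P0@[19:22],P4@[20:22]
[23] read 'd'  n4⇒n2 (via fail)
[24] read 'd'  n2⇒n2 (via fail)
[25] read 'b'  n2⇒n3
[26] read 'd'  n3⇒n4  → match P0@[23:26],P4@[24:26]
[27] read 'b'  n4⇒n15 (via fail)
[28] read 'a'  n15⇒n5 (via fail)
[29] read 'b'  n5⇒n11
[30] read 'b'  n11⇒n12
[31] read 'a'  n12⇒n13
[32] read 'd'  n13⇒n14  → match P3@[28:32]
[33] read 'a'  n14⇒n5 (via fail)
[34] read 'c'  n5⇒n6  → match P1@[33:34]
[35] read 'c'  n6⇒n7 (via fail)
[36] read 'd'  n7⇒n1 (via fail)
[37] read 'b'  n1⇒n15
[38] read 'a'  n15⇒n5 (via fail)
[39] read 'c'  n5⇒n6  → match P1@[38:39]
[40] read 'b'  n6⇒n0 (via fail)
[41] read 'a'  n0⇒n5
[42] read 'c'  n5⇒n6  → match P1@[41:42]
[43] read 'e'  n6⇒n0 (via fail)
[44] read 'e'  n0⇒n0
[45] read 'd'  n0⇒n1
[46] read 'a'  n1⇒n5 (via fail)
[47] read 'b'  n5⇒n11
[48] read 'c'  n11⇒n7 (via fail)
[49] read 'a'  n7⇒n8

All matches (sorted): [[4,2],[17,2],[22,0],[22,4],[26,0],[26,4],[32,3],[34,1],[39,1],[42,1]]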